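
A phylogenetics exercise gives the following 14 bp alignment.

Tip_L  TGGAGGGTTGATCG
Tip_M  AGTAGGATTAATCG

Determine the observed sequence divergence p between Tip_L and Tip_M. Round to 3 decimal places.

Differing sites — 1:T/A; 3:G/T; 7:G/A; 10:G/A.
There are 4 differences over 14 sites, so p = 4/14 = 0.286.

0.286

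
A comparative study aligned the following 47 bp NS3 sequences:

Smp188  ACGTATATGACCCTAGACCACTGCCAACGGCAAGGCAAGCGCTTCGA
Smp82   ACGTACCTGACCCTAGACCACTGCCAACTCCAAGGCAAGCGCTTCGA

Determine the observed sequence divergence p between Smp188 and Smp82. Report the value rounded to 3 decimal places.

Differing sites — 6:T/C; 7:A/C; 29:G/T; 30:G/C.
There are 4 differences over 47 sites, so p = 4/47 = 0.085.

0.085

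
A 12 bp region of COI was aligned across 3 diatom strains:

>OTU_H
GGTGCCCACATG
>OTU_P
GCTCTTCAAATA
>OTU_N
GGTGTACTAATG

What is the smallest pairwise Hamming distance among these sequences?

Pairwise Hamming distances:
  OTU_H vs OTU_P: 6
  OTU_H vs OTU_N: 4
  OTU_P vs OTU_N: 5
The smallest is 4, between OTU_H and OTU_N.

4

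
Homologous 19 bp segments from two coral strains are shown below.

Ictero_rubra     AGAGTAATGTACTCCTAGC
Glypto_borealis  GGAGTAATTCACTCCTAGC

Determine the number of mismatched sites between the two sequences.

The sequences differ at positions 1 (A/G), 9 (G/T), 10 (T/C).
That gives 3 mismatches out of 19 aligned sites, so the Hamming distance is 3.

3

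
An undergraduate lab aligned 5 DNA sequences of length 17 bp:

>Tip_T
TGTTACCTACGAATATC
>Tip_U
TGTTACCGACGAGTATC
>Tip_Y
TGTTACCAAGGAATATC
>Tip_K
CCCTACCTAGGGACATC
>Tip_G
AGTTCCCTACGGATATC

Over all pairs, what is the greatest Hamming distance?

Pairwise Hamming distances:
  Tip_T vs Tip_U: 2
  Tip_T vs Tip_Y: 2
  Tip_T vs Tip_K: 6
  Tip_T vs Tip_G: 3
  Tip_U vs Tip_Y: 3
  Tip_U vs Tip_K: 8
  Tip_U vs Tip_G: 5
  Tip_Y vs Tip_K: 6
  Tip_Y vs Tip_G: 5
  Tip_K vs Tip_G: 6
The largest is 8, between Tip_U and Tip_K.

8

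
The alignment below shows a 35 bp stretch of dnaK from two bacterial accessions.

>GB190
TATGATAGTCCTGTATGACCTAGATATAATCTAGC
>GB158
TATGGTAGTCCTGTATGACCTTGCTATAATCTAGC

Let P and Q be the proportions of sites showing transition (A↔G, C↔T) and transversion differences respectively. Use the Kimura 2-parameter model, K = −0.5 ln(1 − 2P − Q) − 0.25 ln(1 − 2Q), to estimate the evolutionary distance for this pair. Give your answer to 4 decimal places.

The sequences differ at positions 5 (A/G, transition), 22 (A/T, transversion), 24 (A/C, transversion).
Of the 3 differences, 1 transition and 2 transversions over 35 sites: P = 1/35 = 0.028571, Q = 2/35 = 0.057143.
d = −0.5·ln(0.885715) − 0.25·ln(0.885714) = −0.5·(-0.121360) − 0.25·(-0.121361) = 0.0910.

0.0910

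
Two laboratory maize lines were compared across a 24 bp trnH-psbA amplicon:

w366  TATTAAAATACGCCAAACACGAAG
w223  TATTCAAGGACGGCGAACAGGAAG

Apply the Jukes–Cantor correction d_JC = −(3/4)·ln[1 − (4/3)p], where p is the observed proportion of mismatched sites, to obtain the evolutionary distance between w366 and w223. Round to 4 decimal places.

Differing sites — 5:A/C; 8:A/G; 9:T/G; 13:C/G; 15:A/G; 20:C/G.
p = 6/24 = 0.250000.
d = −0.75 · ln(1 − (4/3)·0.250000) = −0.75 · ln(0.666667) = −0.75 · (-0.405465) = 0.3041.

0.3041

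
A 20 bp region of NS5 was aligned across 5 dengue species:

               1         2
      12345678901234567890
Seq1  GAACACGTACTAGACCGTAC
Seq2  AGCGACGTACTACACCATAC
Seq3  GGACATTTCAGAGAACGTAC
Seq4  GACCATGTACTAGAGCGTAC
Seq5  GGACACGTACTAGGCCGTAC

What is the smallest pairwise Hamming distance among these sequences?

Pairwise Hamming distances:
  Seq1 vs Seq2: 6
  Seq1 vs Seq3: 7
  Seq1 vs Seq4: 3
  Seq1 vs Seq5: 2
  Seq2 vs Seq3: 11
  Seq2 vs Seq4: 7
  Seq2 vs Seq5: 6
  Seq3 vs Seq4: 7
  Seq3 vs Seq5: 7
  Seq4 vs Seq5: 5
The smallest is 2, between Seq1 and Seq5.

2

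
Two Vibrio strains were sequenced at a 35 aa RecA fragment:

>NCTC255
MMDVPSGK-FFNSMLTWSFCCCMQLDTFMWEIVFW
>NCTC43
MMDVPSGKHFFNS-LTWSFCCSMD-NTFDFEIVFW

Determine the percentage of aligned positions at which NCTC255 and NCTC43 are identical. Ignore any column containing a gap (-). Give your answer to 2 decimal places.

84.38%

Excluding the 3 gap columns leaves 32 comparable sites.
Differing sites — 22:C/S; 24:Q/D; 26:D/N; 29:M/D; 30:W/F.
27 of the 32 comparable sites match, so the percent identity is 27/32 × 100 = 84.38%.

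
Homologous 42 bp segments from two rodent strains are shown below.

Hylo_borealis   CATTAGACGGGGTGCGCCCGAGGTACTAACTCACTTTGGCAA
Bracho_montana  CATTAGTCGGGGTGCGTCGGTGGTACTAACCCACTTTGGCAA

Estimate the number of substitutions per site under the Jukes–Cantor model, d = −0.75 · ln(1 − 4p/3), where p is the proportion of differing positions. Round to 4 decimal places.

0.1296

Differing sites — 7:A/T; 17:C/T; 19:C/G; 21:A/T; 31:T/C.
p = 5/42 = 0.119048.
d = −0.75 · ln(1 − (4/3)·0.119048) = −0.75 · ln(0.841269) = −0.75 · (-0.172844) = 0.1296.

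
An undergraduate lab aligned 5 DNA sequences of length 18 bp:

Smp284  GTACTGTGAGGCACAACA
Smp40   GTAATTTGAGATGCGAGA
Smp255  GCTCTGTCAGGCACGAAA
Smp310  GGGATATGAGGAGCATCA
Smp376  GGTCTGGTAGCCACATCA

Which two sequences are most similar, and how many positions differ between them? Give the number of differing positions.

Pairwise Hamming distances:
  Smp284 vs Smp40: 7
  Smp284 vs Smp255: 5
  Smp284 vs Smp310: 7
  Smp284 vs Smp376: 6
  Smp40 vs Smp255: 9
  Smp40 vs Smp310: 8
  Smp40 vs Smp376: 12
  Smp255 vs Smp310: 10
  Smp255 vs Smp376: 7
  Smp310 vs Smp376: 8
The smallest is 5, between Smp284 and Smp255.

5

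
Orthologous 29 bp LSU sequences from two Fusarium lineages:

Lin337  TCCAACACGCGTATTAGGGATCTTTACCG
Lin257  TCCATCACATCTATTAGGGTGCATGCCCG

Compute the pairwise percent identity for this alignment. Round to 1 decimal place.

Differing sites — 5:A/T; 9:G/A; 10:C/T; 11:G/C; 20:A/T; 21:T/G; 23:T/A; 25:T/G; 26:A/C.
20 of the 29 sites match, so the percent identity is 20/29 × 100 = 69.0%.

69.0%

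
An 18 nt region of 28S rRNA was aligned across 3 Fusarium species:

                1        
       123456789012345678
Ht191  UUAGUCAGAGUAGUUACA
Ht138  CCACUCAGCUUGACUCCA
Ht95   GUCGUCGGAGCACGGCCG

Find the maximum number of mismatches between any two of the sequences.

13

Pairwise Hamming distances:
  Ht191 vs Ht138: 9
  Ht191 vs Ht95: 9
  Ht138 vs Ht95: 13
The largest is 13, between Ht138 and Ht95.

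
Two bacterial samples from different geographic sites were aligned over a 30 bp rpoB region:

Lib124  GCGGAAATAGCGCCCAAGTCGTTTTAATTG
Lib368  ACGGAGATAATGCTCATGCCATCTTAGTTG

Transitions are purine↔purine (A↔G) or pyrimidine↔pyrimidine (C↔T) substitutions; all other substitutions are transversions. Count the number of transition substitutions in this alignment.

9

Differing sites — 1:G/A (Ti); 6:A/G (Ti); 10:G/A (Ti); 11:C/T (Ti); 14:C/T (Ti); 17:A/T (Tv); 19:T/C (Ti); 21:G/A (Ti); 23:T/C (Ti); 27:A/G (Ti).
Of the 10 differences, 9 transitions and 1 transversion, so the answer is 9.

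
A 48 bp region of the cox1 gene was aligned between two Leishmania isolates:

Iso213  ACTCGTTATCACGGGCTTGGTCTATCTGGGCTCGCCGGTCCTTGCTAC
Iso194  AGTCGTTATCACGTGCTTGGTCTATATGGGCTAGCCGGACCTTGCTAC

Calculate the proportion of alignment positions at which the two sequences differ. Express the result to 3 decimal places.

0.104

Mismatches occur at site 2 (C/G), site 14 (G/T), site 26 (C/A), site 33 (C/A), site 39 (T/A).
There are 5 differences over 48 sites, so p = 5/48 = 0.104.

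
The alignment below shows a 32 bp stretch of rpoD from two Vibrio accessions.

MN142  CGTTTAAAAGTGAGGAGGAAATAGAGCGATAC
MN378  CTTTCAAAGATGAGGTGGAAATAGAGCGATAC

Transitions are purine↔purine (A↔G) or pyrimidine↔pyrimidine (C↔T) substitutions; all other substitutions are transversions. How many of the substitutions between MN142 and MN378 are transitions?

3

The sequences differ at positions 2 (G/T, transversion), 5 (T/C, transition), 9 (A/G, transition), 10 (G/A, transition), 16 (A/T, transversion).
Of the 5 differences, 3 transitions and 2 transversions, so the answer is 3.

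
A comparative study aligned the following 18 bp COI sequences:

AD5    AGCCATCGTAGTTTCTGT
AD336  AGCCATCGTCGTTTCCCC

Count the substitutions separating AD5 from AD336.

4

Mismatches occur at site 10 (A↔C), site 16 (T↔C), site 17 (G↔C), site 18 (T↔C).
That gives 4 mismatches out of 18 aligned sites, so the Hamming distance is 4.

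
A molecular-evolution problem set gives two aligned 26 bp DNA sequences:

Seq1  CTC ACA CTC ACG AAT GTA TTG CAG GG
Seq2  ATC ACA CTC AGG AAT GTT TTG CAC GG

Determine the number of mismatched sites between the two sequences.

Mismatches occur at site 1 (C→A), site 11 (C→G), site 18 (A→T), site 24 (G→C).
That gives 4 mismatches out of 26 aligned sites, so the Hamming distance is 4.

4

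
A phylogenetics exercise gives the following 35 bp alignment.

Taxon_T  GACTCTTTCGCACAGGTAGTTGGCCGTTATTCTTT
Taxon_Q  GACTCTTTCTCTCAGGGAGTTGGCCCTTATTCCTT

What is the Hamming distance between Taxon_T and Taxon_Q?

Differing sites — 10:G/T; 12:A/T; 17:T/G; 26:G/C; 33:T/C.
That gives 5 mismatches out of 35 aligned sites, so the Hamming distance is 5.

5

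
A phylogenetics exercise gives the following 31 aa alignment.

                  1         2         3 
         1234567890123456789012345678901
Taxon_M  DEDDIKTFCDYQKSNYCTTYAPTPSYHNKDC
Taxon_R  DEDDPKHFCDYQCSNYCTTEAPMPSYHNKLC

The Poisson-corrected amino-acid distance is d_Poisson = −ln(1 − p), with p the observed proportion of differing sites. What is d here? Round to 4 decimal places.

0.2151

The sequences differ at positions 5 (I/P), 7 (T/H), 13 (K/C), 20 (Y/E), 23 (T/M), 30 (D/L).
p = 6/31 = 0.193548.
d = −ln(1 − 0.193548) = −ln(0.806452) = 0.2151.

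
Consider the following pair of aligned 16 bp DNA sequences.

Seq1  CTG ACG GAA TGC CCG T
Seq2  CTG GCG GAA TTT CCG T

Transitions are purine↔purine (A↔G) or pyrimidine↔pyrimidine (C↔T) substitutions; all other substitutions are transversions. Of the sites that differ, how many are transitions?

The sequences differ at positions 4 (A/G, transition), 11 (G/T, transversion), 12 (C/T, transition).
Of the 3 differences, 2 transitions and 1 transversion, so the answer is 2.

2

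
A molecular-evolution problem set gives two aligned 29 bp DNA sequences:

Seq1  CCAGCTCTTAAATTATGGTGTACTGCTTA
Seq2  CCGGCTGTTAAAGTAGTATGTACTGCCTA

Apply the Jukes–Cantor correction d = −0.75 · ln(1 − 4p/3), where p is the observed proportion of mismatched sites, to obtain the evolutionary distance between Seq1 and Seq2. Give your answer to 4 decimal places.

Differing sites — 3:A/G; 7:C/G; 13:T/G; 16:T/G; 17:G/T; 18:G/A; 27:T/C.
p = 7/29 = 0.241379.
d = −0.75 · ln(1 − (4/3)·0.241379) = −0.75 · ln(0.678161) = −0.75 · (-0.388371) = 0.2913.

0.2913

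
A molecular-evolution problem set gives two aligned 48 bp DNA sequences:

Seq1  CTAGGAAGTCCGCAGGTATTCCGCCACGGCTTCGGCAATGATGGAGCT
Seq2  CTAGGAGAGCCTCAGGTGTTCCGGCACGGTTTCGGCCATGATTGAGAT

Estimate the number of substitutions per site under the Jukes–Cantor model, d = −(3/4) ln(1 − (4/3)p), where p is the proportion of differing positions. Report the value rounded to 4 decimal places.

0.2441

Mismatches occur at site 7 (A/G), site 8 (G/A), site 9 (T/G), site 12 (G/T), site 18 (A/G), site 24 (C/G), site 30 (C/T), site 37 (A/C), site 43 (G/T), site 47 (C/A).
p = 10/48 = 0.208333.
d = −0.75 · ln(1 − (4/3)·0.208333) = −0.75 · ln(0.722223) = −0.75 · (-0.325421) = 0.2441.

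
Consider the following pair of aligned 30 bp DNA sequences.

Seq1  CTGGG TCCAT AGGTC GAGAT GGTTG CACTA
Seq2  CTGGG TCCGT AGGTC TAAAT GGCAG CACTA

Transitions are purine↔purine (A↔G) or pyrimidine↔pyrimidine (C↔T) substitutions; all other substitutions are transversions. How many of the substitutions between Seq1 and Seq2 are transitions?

3

Differing sites — 9:A/G (Ti); 16:G/T (Tv); 18:G/A (Ti); 23:T/C (Ti); 24:T/A (Tv).
Of the 5 differences, 3 transitions and 2 transversions, so the answer is 3.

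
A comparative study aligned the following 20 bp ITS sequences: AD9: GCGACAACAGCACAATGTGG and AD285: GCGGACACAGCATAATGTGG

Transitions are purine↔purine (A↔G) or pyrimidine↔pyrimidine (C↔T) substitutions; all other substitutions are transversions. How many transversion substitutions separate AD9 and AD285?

2

The sequences differ at positions 4 (A/G, transition), 5 (C/A, transversion), 6 (A/C, transversion), 13 (C/T, transition).
Of the 4 differences, 2 transitions and 2 transversions, so the answer is 2.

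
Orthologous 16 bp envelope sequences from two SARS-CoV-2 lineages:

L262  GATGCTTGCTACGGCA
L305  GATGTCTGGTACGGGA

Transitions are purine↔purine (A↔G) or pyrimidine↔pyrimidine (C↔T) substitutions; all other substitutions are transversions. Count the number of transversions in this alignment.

Mismatches occur at site 5 (C→T, transition), site 6 (T→C, transition), site 9 (C→G, transversion), site 15 (C→G, transversion).
Of the 4 differences, 2 transitions and 2 transversions, so the answer is 2.

2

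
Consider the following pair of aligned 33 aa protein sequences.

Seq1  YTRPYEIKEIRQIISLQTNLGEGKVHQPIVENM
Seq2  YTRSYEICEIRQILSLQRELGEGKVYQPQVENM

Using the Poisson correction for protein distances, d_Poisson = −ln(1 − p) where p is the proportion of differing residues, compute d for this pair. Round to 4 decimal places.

Mismatches occur at site 4 (P/S), site 8 (K/C), site 14 (I/L), site 18 (T/R), site 19 (N/E), site 26 (H/Y), site 29 (I/Q).
p = 7/33 = 0.212121.
d = −ln(1 − 0.212121) = −ln(0.787879) = 0.2384.

0.2384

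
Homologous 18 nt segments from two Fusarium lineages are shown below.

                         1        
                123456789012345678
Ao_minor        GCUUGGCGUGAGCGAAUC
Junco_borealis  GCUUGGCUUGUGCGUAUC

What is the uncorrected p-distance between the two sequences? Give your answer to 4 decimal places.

0.1667

The sequences differ at positions 8 (G/U), 11 (A/U), 15 (A/U).
There are 3 differences over 18 sites, so p = 3/18 = 0.1667.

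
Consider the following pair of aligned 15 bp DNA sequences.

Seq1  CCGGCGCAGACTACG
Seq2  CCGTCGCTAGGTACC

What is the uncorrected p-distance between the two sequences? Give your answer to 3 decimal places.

Mismatches occur at site 4 (G→T), site 8 (A→T), site 9 (G→A), site 10 (A→G), site 11 (C→G), site 15 (G→C).
There are 6 differences over 15 sites, so p = 6/15 = 0.400.

0.400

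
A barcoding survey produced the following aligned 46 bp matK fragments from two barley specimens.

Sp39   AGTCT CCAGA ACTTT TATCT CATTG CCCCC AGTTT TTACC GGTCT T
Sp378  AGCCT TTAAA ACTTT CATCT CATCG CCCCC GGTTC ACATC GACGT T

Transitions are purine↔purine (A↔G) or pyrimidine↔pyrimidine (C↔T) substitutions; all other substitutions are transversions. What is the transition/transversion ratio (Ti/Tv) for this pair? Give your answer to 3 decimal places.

6.000

Differing sites — 3:T/C (Ti); 6:C/T (Ti); 7:C/T (Ti); 9:G/A (Ti); 16:T/C (Ti); 24:T/C (Ti); 31:A/G (Ti); 35:T/C (Ti); 36:T/A (Tv); 37:T/C (Ti); 39:C/T (Ti); 42:G/A (Ti); 43:T/C (Ti); 44:C/G (Tv).
Of the 14 differences, 12 transitions and 2 transversions, so Ti/Tv = 12/2 = 6.000.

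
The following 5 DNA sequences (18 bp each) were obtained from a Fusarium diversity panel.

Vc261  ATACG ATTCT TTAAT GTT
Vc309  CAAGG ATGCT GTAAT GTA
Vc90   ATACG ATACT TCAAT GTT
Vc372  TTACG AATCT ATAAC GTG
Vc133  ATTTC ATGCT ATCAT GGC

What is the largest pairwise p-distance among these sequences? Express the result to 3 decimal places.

Pairwise Hamming distances:
  Vc261 vs Vc309: 6
  Vc261 vs Vc90: 2
  Vc261 vs Vc372: 5
  Vc261 vs Vc133: 8
  Vc309 vs Vc90: 7
  Vc309 vs Vc372: 8
  Vc309 vs Vc133: 9
  Vc90 vs Vc372: 7
  Vc90 vs Vc133: 9
  Vc372 vs Vc133: 10
The largest is 10 mismatches, between Vc372 and Vc133; p = 10/18 = 0.556.

0.556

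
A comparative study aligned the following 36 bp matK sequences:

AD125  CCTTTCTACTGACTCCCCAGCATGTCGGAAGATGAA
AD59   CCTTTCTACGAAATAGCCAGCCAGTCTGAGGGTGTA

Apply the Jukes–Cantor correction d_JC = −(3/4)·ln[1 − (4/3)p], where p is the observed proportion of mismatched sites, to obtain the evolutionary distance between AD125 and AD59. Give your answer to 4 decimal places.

Differing sites — 10:T/G; 11:G/A; 13:C/A; 15:C/A; 16:C/G; 22:A/C; 23:T/A; 27:G/T; 30:A/G; 32:A/G; 35:A/T.
p = 11/36 = 0.305556.
d = −0.75 · ln(1 − (4/3)·0.305556) = −0.75 · ln(0.592592) = −0.75 · (-0.523249) = 0.3924.

0.3924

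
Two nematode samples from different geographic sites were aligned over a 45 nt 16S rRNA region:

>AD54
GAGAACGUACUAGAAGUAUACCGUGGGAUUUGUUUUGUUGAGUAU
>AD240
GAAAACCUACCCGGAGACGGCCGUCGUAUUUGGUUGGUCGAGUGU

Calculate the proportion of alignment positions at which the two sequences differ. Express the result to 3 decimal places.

0.333

Differing sites — 3:G/A; 7:G/C; 11:U/C; 12:A/C; 14:A/G; 17:U/A; 18:A/C; 19:U/G; 20:A/G; 25:G/C; 27:G/U; 33:U/G; 36:U/G; 39:U/C; 44:A/G.
There are 15 differences over 45 sites, so p = 15/45 = 0.333.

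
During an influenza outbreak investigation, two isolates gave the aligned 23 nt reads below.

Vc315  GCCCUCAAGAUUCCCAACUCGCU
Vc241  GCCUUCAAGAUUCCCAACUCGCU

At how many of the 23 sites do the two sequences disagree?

1

The sequences differ at position 4 (C/U).
That gives 1 mismatch out of 23 aligned sites, so the Hamming distance is 1.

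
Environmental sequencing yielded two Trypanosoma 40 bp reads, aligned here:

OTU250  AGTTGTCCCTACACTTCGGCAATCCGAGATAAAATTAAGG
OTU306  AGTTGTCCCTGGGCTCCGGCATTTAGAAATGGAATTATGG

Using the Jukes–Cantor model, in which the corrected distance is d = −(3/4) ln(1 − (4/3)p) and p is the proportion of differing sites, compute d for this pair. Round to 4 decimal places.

Differing sites — 11:A/G; 12:C/G; 13:A/G; 16:T/C; 22:A/T; 24:C/T; 25:C/A; 28:G/A; 31:A/G; 32:A/G; 38:A/T.
p = 11/40 = 0.275000.
d = −0.75 · ln(1 − (4/3)·0.275000) = −0.75 · ln(0.633333) = −0.75 · (-0.456759) = 0.3426.

0.3426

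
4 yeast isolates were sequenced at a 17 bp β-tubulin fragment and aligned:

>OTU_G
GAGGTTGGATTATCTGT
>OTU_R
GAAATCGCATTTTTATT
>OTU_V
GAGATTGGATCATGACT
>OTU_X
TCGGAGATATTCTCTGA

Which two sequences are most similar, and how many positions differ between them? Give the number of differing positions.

5

Pairwise Hamming distances:
  OTU_G vs OTU_R: 8
  OTU_G vs OTU_V: 5
  OTU_G vs OTU_X: 8
  OTU_R vs OTU_V: 7
  OTU_R vs OTU_X: 13
  OTU_V vs OTU_X: 13
The smallest is 5, between OTU_G and OTU_V.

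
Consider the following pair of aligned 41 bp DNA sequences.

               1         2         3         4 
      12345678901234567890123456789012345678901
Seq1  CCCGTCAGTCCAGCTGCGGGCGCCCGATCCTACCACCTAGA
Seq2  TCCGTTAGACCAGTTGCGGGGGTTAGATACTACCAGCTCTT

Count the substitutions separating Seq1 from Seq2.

Mismatches occur at site 1 (C→T), site 6 (C→T), site 9 (T→A), site 14 (C→T), site 21 (C→G), site 23 (C→T), site 24 (C→T), site 25 (C→A), site 29 (C→A), site 36 (C→G), site 39 (A→C), site 40 (G→T), site 41 (A→T).
That gives 13 mismatches out of 41 aligned sites, so the Hamming distance is 13.

13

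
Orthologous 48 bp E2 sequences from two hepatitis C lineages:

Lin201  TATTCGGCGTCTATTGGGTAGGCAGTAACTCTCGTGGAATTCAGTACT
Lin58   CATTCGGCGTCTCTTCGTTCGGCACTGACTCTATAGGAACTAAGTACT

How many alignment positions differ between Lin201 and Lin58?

12

The sequences differ at positions 1 (T/C), 13 (A/C), 16 (G/C), 18 (G/T), 20 (A/C), 25 (G/C), 27 (A/G), 33 (C/A), 34 (G/T), 35 (T/A), 40 (T/C), 42 (C/A).
That gives 12 mismatches out of 48 aligned sites, so the Hamming distance is 12.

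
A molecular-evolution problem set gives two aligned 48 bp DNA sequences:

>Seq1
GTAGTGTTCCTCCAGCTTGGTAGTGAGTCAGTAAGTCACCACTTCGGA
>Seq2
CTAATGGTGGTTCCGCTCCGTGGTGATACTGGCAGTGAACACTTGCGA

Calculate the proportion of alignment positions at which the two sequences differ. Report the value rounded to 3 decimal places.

The sequences differ at positions 1 (G/C), 4 (G/A), 7 (T/G), 9 (C/G), 10 (C/G), 12 (C/T), 14 (A/C), 18 (T/C), 19 (G/C), 22 (A/G), 27 (G/T), 28 (T/A), 30 (A/T), 32 (T/G), 33 (A/C), 37 (C/G), 39 (C/A), 45 (C/G), 46 (G/C).
There are 19 differences over 48 sites, so p = 19/48 = 0.396.

0.396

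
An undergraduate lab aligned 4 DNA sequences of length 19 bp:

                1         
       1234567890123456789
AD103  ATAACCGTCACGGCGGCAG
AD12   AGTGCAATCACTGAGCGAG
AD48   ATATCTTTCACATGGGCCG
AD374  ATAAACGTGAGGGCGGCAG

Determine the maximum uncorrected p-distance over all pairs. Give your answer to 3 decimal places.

0.632

Pairwise Hamming distances:
  AD103 vs AD12: 9
  AD103 vs AD48: 7
  AD103 vs AD374: 3
  AD12 vs AD48: 11
  AD12 vs AD374: 12
  AD48 vs AD374: 10
The largest is 12 mismatches, between AD12 and AD374; p = 12/19 = 0.632.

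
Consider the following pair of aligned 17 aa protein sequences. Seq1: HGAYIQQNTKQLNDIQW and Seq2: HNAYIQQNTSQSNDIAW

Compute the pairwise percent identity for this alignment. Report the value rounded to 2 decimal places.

76.47%

Differing sites — 2:G/N; 10:K/S; 12:L/S; 16:Q/A.
13 of the 17 sites match, so the percent identity is 13/17 × 100 = 76.47%.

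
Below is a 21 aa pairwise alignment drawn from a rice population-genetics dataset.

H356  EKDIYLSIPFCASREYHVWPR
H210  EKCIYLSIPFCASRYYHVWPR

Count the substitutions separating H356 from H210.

Mismatches occur at site 3 (D↔C), site 15 (E↔Y).
That gives 2 mismatches out of 21 aligned sites, so the Hamming distance is 2.

2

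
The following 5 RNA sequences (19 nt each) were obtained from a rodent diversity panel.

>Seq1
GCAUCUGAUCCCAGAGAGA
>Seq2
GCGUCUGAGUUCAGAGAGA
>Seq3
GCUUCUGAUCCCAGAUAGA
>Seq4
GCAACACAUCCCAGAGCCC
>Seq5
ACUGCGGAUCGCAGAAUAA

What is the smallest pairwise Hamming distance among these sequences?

2

Pairwise Hamming distances:
  Seq1 vs Seq2: 4
  Seq1 vs Seq3: 2
  Seq1 vs Seq4: 6
  Seq1 vs Seq5: 8
  Seq2 vs Seq3: 5
  Seq2 vs Seq4: 10
  Seq2 vs Seq5: 10
  Seq3 vs Seq4: 8
  Seq3 vs Seq5: 7
  Seq4 vs Seq5: 10
The smallest is 2, between Seq1 and Seq3.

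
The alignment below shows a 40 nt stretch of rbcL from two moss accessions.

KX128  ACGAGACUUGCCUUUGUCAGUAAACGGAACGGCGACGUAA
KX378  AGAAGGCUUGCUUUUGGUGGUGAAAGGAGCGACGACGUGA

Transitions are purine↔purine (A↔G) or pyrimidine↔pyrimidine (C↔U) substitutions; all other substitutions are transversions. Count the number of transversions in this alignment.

3

The sequences differ at positions 2 (C/G, transversion), 3 (G/A, transition), 6 (A/G, transition), 12 (C/U, transition), 17 (U/G, transversion), 18 (C/U, transition), 19 (A/G, transition), 22 (A/G, transition), 25 (C/A, transversion), 29 (A/G, transition), 32 (G/A, transition), 39 (A/G, transition).
Of the 12 differences, 9 transitions and 3 transversions, so the answer is 3.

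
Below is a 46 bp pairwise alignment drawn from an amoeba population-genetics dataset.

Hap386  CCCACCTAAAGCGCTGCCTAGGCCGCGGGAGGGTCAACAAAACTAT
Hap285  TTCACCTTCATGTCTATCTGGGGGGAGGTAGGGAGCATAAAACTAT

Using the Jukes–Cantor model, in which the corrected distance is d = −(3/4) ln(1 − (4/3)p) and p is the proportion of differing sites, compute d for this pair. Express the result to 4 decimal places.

0.5532

The sequences differ at positions 1 (C/T), 2 (C/T), 8 (A/T), 9 (A/C), 11 (G/T), 12 (C/G), 13 (G/T), 16 (G/A), 17 (C/T), 20 (A/G), 23 (C/G), 24 (C/G), 26 (C/A), 29 (G/T), 34 (T/A), 35 (C/G), 36 (A/C), 38 (C/T).
p = 18/46 = 0.391304.
d = −0.75 · ln(1 − (4/3)·0.391304) = −0.75 · ln(0.478261) = −0.75 · (-0.737599) = 0.5532.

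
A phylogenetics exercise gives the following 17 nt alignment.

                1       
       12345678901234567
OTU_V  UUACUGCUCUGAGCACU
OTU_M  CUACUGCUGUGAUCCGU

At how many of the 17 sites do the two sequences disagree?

The sequences differ at positions 1 (U/C), 9 (C/G), 13 (G/U), 15 (A/C), 16 (C/G).
That gives 5 mismatches out of 17 aligned sites, so the Hamming distance is 5.

5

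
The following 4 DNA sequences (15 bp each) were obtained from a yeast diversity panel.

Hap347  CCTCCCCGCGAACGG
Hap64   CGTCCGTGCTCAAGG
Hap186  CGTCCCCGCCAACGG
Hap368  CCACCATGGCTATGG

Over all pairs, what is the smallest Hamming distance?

Pairwise Hamming distances:
  Hap347 vs Hap64: 6
  Hap347 vs Hap186: 2
  Hap347 vs Hap368: 7
  Hap64 vs Hap186: 5
  Hap64 vs Hap368: 7
  Hap186 vs Hap368: 7
The smallest is 2, between Hap347 and Hap186.

2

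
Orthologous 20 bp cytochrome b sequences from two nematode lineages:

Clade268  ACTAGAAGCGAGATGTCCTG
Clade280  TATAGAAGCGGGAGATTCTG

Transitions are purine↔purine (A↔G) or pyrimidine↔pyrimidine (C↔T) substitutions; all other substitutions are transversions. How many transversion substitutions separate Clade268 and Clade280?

Differing sites — 1:A/T (Tv); 2:C/A (Tv); 11:A/G (Ti); 14:T/G (Tv); 15:G/A (Ti); 17:C/T (Ti).
Of the 6 differences, 3 transitions and 3 transversions, so the answer is 3.

3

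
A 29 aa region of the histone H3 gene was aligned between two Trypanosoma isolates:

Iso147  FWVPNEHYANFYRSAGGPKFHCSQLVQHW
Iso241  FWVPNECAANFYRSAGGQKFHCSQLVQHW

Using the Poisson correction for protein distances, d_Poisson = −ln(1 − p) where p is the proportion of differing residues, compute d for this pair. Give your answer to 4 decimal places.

The sequences differ at positions 7 (H/C), 8 (Y/A), 18 (P/Q).
p = 3/29 = 0.103448.
d = −ln(1 − 0.103448) = −ln(0.896552) = 0.1092.

0.1092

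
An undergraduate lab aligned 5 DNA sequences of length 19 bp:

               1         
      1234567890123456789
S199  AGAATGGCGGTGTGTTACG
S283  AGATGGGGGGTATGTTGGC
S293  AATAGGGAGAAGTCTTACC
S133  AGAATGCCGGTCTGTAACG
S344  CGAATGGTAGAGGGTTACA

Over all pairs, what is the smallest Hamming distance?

Pairwise Hamming distances:
  S199 vs S283: 7
  S199 vs S293: 8
  S199 vs S133: 3
  S199 vs S344: 6
  S283 vs S293: 10
  S283 vs S133: 9
  S283 vs S344: 11
  S293 vs S133: 11
  S293 vs S344: 10
  S133 vs S344: 9
The smallest is 3, between S199 and S133.

3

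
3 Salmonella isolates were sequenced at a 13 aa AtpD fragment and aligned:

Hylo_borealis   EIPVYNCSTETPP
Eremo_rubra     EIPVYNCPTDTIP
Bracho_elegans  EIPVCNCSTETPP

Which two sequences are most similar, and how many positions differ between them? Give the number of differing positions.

Pairwise Hamming distances:
  Hylo_borealis vs Eremo_rubra: 3
  Hylo_borealis vs Bracho_elegans: 1
  Eremo_rubra vs Bracho_elegans: 4
The smallest is 1, between Hylo_borealis and Bracho_elegans.

1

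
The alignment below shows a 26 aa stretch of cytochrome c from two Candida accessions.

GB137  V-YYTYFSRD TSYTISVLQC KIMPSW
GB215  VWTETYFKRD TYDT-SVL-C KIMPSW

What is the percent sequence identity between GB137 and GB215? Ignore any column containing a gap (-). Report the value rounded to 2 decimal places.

Excluding the 3 gap columns leaves 23 comparable sites.
The sequences differ at positions 3 (Y/T), 4 (Y/E), 8 (S/K), 12 (S/Y), 13 (Y/D).
18 of the 23 comparable sites match, so the percent identity is 18/23 × 100 = 78.26%.

78.26%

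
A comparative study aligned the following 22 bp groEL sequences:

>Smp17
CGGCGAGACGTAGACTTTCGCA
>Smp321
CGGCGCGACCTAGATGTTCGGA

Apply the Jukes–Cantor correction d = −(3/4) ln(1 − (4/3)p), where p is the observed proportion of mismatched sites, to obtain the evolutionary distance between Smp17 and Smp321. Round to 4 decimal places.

The sequences differ at positions 6 (A/C), 10 (G/C), 15 (C/T), 16 (T/G), 21 (C/G).
p = 5/22 = 0.227273.
d = −0.75 · ln(1 − (4/3)·0.227273) = −0.75 · ln(0.696969) = −0.75 · (-0.361014) = 0.2708.

0.2708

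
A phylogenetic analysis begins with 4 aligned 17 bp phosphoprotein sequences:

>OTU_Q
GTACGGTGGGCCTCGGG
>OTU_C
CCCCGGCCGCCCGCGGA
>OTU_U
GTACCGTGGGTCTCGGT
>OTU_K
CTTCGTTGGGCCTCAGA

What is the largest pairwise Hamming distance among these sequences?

Pairwise Hamming distances:
  OTU_Q vs OTU_C: 8
  OTU_Q vs OTU_U: 3
  OTU_Q vs OTU_K: 5
  OTU_C vs OTU_U: 10
  OTU_C vs OTU_K: 8
  OTU_U vs OTU_K: 7
The largest is 10, between OTU_C and OTU_U.

10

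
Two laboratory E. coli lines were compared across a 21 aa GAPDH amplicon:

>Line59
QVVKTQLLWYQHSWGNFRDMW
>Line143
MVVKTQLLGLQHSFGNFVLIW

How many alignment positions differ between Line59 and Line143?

Differing sites — 1:Q/M; 9:W/G; 10:Y/L; 14:W/F; 18:R/V; 19:D/L; 20:M/I.
That gives 7 mismatches out of 21 aligned sites, so the Hamming distance is 7.

7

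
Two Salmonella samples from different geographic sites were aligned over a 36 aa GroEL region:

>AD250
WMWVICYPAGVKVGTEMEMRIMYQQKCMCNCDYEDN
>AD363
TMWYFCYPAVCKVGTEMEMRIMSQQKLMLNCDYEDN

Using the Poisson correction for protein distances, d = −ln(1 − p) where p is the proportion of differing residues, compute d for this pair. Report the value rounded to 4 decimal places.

0.2513

Differing sites — 1:W/T; 4:V/Y; 5:I/F; 10:G/V; 11:V/C; 23:Y/S; 27:C/L; 29:C/L.
p = 8/36 = 0.222222.
d = −ln(1 − 0.222222) = −ln(0.777778) = 0.2513.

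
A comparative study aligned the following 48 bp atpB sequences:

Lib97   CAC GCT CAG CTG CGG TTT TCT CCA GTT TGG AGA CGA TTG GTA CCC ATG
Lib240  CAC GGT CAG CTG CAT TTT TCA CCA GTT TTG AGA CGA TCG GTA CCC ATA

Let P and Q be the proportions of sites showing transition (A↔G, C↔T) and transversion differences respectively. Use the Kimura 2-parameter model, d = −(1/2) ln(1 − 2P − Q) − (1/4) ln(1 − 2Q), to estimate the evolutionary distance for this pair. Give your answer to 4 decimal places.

Differing sites — 5:C/G (Tv); 14:G/A (Ti); 15:G/T (Tv); 21:T/A (Tv); 29:G/T (Tv); 38:T/C (Ti); 48:G/A (Ti).
Of the 7 differences, 3 transitions and 4 transversions over 48 sites: P = 3/48 = 0.062500, Q = 4/48 = 0.083333.
d = −0.5·ln(0.791667) − 0.25·ln(0.833334) = −0.5·(-0.233614) − 0.25·(-0.182321) = 0.1624.

0.1624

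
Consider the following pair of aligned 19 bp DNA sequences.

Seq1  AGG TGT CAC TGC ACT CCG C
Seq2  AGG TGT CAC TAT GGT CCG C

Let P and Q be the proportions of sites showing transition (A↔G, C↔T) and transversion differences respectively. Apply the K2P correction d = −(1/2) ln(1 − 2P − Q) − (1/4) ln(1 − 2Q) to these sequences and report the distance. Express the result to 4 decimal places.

0.2576

The sequences differ at positions 11 (G/A, transition), 12 (C/T, transition), 13 (A/G, transition), 14 (C/G, transversion).
Of the 4 differences, 3 transitions and 1 transversion over 19 sites: P = 3/19 = 0.157895, Q = 1/19 = 0.052632.
d = −0.5·ln(0.631578) − 0.25·ln(0.894736) = −0.5·(-0.459534) − 0.25·(-0.111227) = 0.2576.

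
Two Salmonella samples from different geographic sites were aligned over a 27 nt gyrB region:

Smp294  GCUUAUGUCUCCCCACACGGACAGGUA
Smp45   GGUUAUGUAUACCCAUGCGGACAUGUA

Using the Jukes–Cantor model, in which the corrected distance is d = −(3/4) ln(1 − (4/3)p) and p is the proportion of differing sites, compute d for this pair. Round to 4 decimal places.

Differing sites — 2:C/G; 9:C/A; 11:C/A; 16:C/U; 17:A/G; 24:G/U.
p = 6/27 = 0.222222.
d = −0.75 · ln(1 − (4/3)·0.222222) = −0.75 · ln(0.703704) = −0.75 · (-0.351397) = 0.2635.

0.2635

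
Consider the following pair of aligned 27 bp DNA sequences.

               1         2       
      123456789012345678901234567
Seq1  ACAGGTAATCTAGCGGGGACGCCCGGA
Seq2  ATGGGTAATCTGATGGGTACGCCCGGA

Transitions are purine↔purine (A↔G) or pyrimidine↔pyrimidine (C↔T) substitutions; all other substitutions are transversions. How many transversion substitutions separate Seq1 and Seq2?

1

The sequences differ at positions 2 (C/T, transition), 3 (A/G, transition), 12 (A/G, transition), 13 (G/A, transition), 14 (C/T, transition), 18 (G/T, transversion).
Of the 6 differences, 5 transitions and 1 transversion, so the answer is 1.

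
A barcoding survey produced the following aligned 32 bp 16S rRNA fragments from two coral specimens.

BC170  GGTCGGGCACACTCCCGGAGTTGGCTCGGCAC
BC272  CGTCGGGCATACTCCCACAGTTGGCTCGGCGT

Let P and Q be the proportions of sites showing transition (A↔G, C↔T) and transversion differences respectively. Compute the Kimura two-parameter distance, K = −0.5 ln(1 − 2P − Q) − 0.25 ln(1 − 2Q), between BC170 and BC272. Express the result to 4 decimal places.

0.2207

Differing sites — 1:G/C (Tv); 10:C/T (Ti); 17:G/A (Ti); 18:G/C (Tv); 31:A/G (Ti); 32:C/T (Ti).
Of the 6 differences, 4 transitions and 2 transversions over 32 sites: P = 4/32 = 0.125000, Q = 2/32 = 0.062500.
d = −0.5·ln(0.687500) − 0.25·ln(0.875000) = −0.5·(-0.374693) − 0.25·(-0.133531) = 0.2207.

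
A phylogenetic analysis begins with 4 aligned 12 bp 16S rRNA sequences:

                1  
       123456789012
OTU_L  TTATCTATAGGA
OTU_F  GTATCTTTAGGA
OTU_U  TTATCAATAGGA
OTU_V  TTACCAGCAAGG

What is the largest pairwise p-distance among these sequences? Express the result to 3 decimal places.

Pairwise Hamming distances:
  OTU_L vs OTU_F: 2
  OTU_L vs OTU_U: 1
  OTU_L vs OTU_V: 6
  OTU_F vs OTU_U: 3
  OTU_F vs OTU_V: 7
  OTU_U vs OTU_V: 5
The largest is 7 mismatches, between OTU_F and OTU_V; p = 7/12 = 0.583.

0.583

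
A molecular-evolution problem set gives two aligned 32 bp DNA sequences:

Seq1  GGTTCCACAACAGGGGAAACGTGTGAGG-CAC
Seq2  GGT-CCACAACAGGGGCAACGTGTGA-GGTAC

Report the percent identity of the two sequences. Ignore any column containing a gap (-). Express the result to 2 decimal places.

Excluding the 3 gap columns leaves 29 comparable sites.
Mismatches occur at site 17 (A↔C), site 30 (C↔T).
27 of the 29 comparable sites match, so the percent identity is 27/29 × 100 = 93.10%.

93.10%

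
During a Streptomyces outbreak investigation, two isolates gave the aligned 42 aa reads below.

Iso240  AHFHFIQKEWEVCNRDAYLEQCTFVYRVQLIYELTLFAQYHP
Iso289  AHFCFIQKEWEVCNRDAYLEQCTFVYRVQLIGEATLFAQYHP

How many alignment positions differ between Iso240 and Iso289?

Differing sites — 4:H/C; 32:Y/G; 34:L/A.
That gives 3 mismatches out of 42 aligned sites, so the Hamming distance is 3.

3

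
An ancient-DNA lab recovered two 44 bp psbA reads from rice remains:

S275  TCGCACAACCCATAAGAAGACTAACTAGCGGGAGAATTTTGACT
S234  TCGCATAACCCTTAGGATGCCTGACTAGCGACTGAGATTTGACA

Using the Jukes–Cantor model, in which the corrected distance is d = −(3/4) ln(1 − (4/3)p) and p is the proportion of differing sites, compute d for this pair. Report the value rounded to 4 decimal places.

Mismatches occur at site 6 (C→T), site 12 (A→T), site 15 (A→G), site 18 (A→T), site 20 (A→C), site 23 (A→G), site 31 (G→A), site 32 (G→C), site 33 (A→T), site 36 (A→G), site 37 (T→A), site 44 (T→A).
p = 12/44 = 0.272727.
d = −0.75 · ln(1 − (4/3)·0.272727) = −0.75 · ln(0.636364) = −0.75 · (-0.451985) = 0.3390.

0.3390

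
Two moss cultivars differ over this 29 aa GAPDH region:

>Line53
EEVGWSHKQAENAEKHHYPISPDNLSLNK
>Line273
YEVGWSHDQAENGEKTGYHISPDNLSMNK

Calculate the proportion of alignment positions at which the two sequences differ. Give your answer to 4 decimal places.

Differing sites — 1:E/Y; 8:K/D; 13:A/G; 16:H/T; 17:H/G; 19:P/H; 27:L/M.
There are 7 differences over 29 sites, so p = 7/29 = 0.2414.

0.2414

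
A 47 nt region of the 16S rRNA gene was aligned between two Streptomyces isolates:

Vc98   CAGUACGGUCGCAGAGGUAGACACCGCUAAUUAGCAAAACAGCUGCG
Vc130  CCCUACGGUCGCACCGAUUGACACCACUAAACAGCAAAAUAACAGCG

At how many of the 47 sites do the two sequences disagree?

12

Differing sites — 2:A/C; 3:G/C; 14:G/C; 15:A/C; 17:G/A; 19:A/U; 26:G/A; 31:U/A; 32:U/C; 40:C/U; 42:G/A; 44:U/A.
That gives 12 mismatches out of 47 aligned sites, so the Hamming distance is 12.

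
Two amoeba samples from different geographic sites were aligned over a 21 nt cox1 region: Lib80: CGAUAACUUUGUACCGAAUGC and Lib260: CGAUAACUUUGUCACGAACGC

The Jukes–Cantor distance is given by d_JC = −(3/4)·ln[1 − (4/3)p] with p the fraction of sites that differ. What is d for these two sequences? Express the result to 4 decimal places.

The sequences differ at positions 13 (A/C), 14 (C/A), 19 (U/C).
p = 3/21 = 0.142857.
d = −0.75 · ln(1 − (4/3)·0.142857) = −0.75 · ln(0.809524) = −0.75 · (-0.211309) = 0.1585.

0.1585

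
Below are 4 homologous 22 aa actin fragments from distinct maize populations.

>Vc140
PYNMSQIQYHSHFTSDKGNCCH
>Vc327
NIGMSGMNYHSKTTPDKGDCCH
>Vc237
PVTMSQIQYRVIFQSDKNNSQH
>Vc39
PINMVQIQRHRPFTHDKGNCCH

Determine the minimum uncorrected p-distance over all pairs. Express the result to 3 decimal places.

0.273

Pairwise Hamming distances:
  Vc140 vs Vc327: 10
  Vc140 vs Vc237: 9
  Vc140 vs Vc39: 6
  Vc327 vs Vc237: 16
  Vc327 vs Vc39: 12
  Vc237 vs Vc39: 12
The smallest is 6 mismatches, between Vc140 and Vc39; p = 6/22 = 0.273.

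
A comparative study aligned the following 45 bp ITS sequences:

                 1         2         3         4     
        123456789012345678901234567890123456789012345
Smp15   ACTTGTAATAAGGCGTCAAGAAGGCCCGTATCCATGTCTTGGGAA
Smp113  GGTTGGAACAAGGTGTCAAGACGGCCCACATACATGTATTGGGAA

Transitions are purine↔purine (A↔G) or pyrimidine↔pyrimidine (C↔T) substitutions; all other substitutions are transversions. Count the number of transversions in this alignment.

Mismatches occur at site 1 (A→G, transition), site 2 (C→G, transversion), site 6 (T→G, transversion), site 9 (T→C, transition), site 14 (C→T, transition), site 22 (A→C, transversion), site 28 (G→A, transition), site 29 (T→C, transition), site 32 (C→A, transversion), site 38 (C→A, transversion).
Of the 10 differences, 5 transitions and 5 transversions, so the answer is 5.

5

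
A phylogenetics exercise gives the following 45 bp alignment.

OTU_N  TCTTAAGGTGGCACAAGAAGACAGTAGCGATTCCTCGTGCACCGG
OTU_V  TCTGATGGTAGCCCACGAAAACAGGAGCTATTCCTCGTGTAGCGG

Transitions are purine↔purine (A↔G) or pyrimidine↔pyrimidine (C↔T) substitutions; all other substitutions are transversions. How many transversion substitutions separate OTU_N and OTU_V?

7

Differing sites — 4:T/G (Tv); 6:A/T (Tv); 10:G/A (Ti); 13:A/C (Tv); 16:A/C (Tv); 20:G/A (Ti); 25:T/G (Tv); 29:G/T (Tv); 40:C/T (Ti); 42:C/G (Tv).
Of the 10 differences, 3 transitions and 7 transversions, so the answer is 7.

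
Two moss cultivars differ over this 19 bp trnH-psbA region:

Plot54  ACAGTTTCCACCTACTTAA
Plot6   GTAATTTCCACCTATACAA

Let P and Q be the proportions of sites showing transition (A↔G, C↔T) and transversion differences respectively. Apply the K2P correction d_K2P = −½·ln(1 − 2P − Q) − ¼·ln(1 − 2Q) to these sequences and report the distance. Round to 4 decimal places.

0.4603

The sequences differ at positions 1 (A/G, transition), 2 (C/T, transition), 4 (G/A, transition), 15 (C/T, transition), 16 (T/A, transversion), 17 (T/C, transition).
Of the 6 differences, 5 transitions and 1 transversion over 19 sites: P = 5/19 = 0.263158, Q = 1/19 = 0.052632.
d = −0.5·ln(0.421052) − 0.25·ln(0.894736) = −0.5·(-0.864999) − 0.25·(-0.111227) = 0.4603.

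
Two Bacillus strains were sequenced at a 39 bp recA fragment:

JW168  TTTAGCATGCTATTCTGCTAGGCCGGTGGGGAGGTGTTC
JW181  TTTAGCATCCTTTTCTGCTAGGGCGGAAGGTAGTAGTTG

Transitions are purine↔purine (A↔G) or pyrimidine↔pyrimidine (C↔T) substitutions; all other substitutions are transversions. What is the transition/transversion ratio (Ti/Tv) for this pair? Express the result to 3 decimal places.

0.125

Differing sites — 9:G/C (Tv); 12:A/T (Tv); 23:C/G (Tv); 27:T/A (Tv); 28:G/A (Ti); 31:G/T (Tv); 34:G/T (Tv); 35:T/A (Tv); 39:C/G (Tv).
Of the 9 differences, 1 transition and 8 transversions, so Ti/Tv = 1/8 = 0.125.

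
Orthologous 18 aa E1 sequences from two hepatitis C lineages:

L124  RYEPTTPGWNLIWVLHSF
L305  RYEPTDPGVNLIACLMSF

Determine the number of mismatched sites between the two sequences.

5

The sequences differ at positions 6 (T/D), 9 (W/V), 13 (W/A), 14 (V/C), 16 (H/M).
That gives 5 mismatches out of 18 aligned sites, so the Hamming distance is 5.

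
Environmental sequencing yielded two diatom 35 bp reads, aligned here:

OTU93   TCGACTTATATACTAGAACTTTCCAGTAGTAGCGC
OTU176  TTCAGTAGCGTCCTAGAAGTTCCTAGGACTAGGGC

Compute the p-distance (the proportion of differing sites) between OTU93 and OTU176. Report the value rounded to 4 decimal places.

0.4000

Differing sites — 2:C/T; 3:G/C; 5:C/G; 7:T/A; 8:A/G; 9:T/C; 10:A/G; 12:A/C; 19:C/G; 22:T/C; 24:C/T; 27:T/G; 29:G/C; 33:C/G.
There are 14 differences over 35 sites, so p = 14/35 = 0.4000.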